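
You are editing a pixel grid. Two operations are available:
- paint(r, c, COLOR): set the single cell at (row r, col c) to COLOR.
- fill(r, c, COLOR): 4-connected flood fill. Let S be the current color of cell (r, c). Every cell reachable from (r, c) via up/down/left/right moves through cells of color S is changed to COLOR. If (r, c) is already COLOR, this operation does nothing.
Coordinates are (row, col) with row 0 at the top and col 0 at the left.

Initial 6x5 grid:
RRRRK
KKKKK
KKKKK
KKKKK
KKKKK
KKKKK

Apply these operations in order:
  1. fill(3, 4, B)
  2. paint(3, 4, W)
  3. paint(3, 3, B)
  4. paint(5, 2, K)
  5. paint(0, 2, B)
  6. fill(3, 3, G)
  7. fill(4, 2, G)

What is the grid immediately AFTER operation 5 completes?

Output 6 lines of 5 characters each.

After op 1 fill(3,4,B) [26 cells changed]:
RRRRB
BBBBB
BBBBB
BBBBB
BBBBB
BBBBB
After op 2 paint(3,4,W):
RRRRB
BBBBB
BBBBB
BBBBW
BBBBB
BBBBB
After op 3 paint(3,3,B):
RRRRB
BBBBB
BBBBB
BBBBW
BBBBB
BBBBB
After op 4 paint(5,2,K):
RRRRB
BBBBB
BBBBB
BBBBW
BBBBB
BBKBB
After op 5 paint(0,2,B):
RRBRB
BBBBB
BBBBB
BBBBW
BBBBB
BBKBB

Answer: RRBRB
BBBBB
BBBBB
BBBBW
BBBBB
BBKBB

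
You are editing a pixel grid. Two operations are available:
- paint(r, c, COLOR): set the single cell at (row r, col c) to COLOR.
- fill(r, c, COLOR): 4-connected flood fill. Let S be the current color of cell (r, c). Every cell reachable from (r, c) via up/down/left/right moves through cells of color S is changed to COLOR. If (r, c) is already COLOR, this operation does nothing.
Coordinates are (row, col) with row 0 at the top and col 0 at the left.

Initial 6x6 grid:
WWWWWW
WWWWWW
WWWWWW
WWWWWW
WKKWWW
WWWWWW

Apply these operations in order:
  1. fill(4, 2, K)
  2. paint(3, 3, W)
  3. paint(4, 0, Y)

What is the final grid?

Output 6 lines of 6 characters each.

Answer: WWWWWW
WWWWWW
WWWWWW
WWWWWW
YKKWWW
WWWWWW

Derivation:
After op 1 fill(4,2,K) [0 cells changed]:
WWWWWW
WWWWWW
WWWWWW
WWWWWW
WKKWWW
WWWWWW
After op 2 paint(3,3,W):
WWWWWW
WWWWWW
WWWWWW
WWWWWW
WKKWWW
WWWWWW
After op 3 paint(4,0,Y):
WWWWWW
WWWWWW
WWWWWW
WWWWWW
YKKWWW
WWWWWW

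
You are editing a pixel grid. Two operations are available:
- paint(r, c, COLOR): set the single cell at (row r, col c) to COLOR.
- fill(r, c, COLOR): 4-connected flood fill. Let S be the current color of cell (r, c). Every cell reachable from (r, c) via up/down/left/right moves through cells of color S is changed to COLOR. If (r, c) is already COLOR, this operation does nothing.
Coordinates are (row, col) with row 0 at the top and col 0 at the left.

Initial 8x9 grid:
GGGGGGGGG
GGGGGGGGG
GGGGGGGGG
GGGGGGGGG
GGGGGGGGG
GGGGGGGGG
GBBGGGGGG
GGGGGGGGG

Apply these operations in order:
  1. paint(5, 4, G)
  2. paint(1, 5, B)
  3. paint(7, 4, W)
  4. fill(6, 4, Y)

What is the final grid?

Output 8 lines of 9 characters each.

After op 1 paint(5,4,G):
GGGGGGGGG
GGGGGGGGG
GGGGGGGGG
GGGGGGGGG
GGGGGGGGG
GGGGGGGGG
GBBGGGGGG
GGGGGGGGG
After op 2 paint(1,5,B):
GGGGGGGGG
GGGGGBGGG
GGGGGGGGG
GGGGGGGGG
GGGGGGGGG
GGGGGGGGG
GBBGGGGGG
GGGGGGGGG
After op 3 paint(7,4,W):
GGGGGGGGG
GGGGGBGGG
GGGGGGGGG
GGGGGGGGG
GGGGGGGGG
GGGGGGGGG
GBBGGGGGG
GGGGWGGGG
After op 4 fill(6,4,Y) [68 cells changed]:
YYYYYYYYY
YYYYYBYYY
YYYYYYYYY
YYYYYYYYY
YYYYYYYYY
YYYYYYYYY
YBBYYYYYY
YYYYWYYYY

Answer: YYYYYYYYY
YYYYYBYYY
YYYYYYYYY
YYYYYYYYY
YYYYYYYYY
YYYYYYYYY
YBBYYYYYY
YYYYWYYYY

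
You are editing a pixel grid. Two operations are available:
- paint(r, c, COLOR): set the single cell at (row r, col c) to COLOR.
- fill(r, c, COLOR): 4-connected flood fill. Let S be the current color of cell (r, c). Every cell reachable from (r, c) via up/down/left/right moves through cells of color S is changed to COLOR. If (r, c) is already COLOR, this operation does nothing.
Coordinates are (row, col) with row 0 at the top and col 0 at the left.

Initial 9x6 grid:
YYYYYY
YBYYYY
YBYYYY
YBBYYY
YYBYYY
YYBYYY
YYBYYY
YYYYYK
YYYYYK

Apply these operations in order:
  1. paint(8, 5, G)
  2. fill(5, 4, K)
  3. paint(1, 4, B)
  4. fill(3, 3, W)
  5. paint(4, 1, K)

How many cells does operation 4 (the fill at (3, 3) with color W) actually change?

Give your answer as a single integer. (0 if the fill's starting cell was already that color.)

After op 1 paint(8,5,G):
YYYYYY
YBYYYY
YBYYYY
YBBYYY
YYBYYY
YYBYYY
YYBYYY
YYYYYK
YYYYYG
After op 2 fill(5,4,K) [45 cells changed]:
KKKKKK
KBKKKK
KBKKKK
KBBKKK
KKBKKK
KKBKKK
KKBKKK
KKKKKK
KKKKKG
After op 3 paint(1,4,B):
KKKKKK
KBKKBK
KBKKKK
KBBKKK
KKBKKK
KKBKKK
KKBKKK
KKKKKK
KKKKKG
After op 4 fill(3,3,W) [45 cells changed]:
WWWWWW
WBWWBW
WBWWWW
WBBWWW
WWBWWW
WWBWWW
WWBWWW
WWWWWW
WWWWWG

Answer: 45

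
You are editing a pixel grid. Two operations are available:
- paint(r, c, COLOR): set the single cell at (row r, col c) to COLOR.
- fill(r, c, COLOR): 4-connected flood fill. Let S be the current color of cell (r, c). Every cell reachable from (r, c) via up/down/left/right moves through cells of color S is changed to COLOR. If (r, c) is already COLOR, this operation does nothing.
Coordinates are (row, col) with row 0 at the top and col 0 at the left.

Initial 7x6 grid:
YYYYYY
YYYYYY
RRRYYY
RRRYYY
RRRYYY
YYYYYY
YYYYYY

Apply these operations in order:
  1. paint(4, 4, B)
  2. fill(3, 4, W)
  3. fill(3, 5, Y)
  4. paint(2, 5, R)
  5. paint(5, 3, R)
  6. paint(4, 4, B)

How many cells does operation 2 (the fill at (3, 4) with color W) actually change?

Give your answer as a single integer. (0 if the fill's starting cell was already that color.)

Answer: 32

Derivation:
After op 1 paint(4,4,B):
YYYYYY
YYYYYY
RRRYYY
RRRYYY
RRRYBY
YYYYYY
YYYYYY
After op 2 fill(3,4,W) [32 cells changed]:
WWWWWW
WWWWWW
RRRWWW
RRRWWW
RRRWBW
WWWWWW
WWWWWW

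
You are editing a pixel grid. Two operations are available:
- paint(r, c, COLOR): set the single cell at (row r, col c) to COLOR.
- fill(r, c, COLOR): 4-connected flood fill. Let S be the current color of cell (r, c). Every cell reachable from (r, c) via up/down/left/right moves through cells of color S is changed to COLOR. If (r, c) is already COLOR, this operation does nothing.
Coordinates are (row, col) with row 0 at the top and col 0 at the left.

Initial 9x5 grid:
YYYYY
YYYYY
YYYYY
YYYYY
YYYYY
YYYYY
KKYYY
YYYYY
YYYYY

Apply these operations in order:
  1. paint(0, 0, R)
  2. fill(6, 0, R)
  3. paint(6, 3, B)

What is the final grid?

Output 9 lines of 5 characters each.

Answer: RYYYY
YYYYY
YYYYY
YYYYY
YYYYY
YYYYY
RRYBY
YYYYY
YYYYY

Derivation:
After op 1 paint(0,0,R):
RYYYY
YYYYY
YYYYY
YYYYY
YYYYY
YYYYY
KKYYY
YYYYY
YYYYY
After op 2 fill(6,0,R) [2 cells changed]:
RYYYY
YYYYY
YYYYY
YYYYY
YYYYY
YYYYY
RRYYY
YYYYY
YYYYY
After op 3 paint(6,3,B):
RYYYY
YYYYY
YYYYY
YYYYY
YYYYY
YYYYY
RRYBY
YYYYY
YYYYY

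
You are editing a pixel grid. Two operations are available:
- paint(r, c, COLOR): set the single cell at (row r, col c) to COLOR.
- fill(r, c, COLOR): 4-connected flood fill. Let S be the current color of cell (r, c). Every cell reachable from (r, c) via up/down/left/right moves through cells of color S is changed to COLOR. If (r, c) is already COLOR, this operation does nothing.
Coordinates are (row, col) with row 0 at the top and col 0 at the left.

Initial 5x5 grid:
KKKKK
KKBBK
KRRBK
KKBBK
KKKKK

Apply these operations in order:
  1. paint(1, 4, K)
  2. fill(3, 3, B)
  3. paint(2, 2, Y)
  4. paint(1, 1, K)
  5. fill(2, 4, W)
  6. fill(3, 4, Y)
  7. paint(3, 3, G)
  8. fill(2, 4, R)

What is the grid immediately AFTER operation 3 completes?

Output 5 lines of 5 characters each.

Answer: KKKKK
KKBBK
KRYBK
KKBBK
KKKKK

Derivation:
After op 1 paint(1,4,K):
KKKKK
KKBBK
KRRBK
KKBBK
KKKKK
After op 2 fill(3,3,B) [0 cells changed]:
KKKKK
KKBBK
KRRBK
KKBBK
KKKKK
After op 3 paint(2,2,Y):
KKKKK
KKBBK
KRYBK
KKBBK
KKKKK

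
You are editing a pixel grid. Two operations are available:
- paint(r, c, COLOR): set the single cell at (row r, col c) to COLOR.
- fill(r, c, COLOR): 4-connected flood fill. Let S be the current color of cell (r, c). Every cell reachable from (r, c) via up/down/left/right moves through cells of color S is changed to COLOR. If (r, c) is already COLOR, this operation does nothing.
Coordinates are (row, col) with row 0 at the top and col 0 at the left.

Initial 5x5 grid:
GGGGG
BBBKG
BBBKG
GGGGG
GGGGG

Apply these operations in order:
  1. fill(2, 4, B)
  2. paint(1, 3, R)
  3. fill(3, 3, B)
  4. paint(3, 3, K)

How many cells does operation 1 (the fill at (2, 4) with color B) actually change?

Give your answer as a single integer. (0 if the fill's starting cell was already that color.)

Answer: 17

Derivation:
After op 1 fill(2,4,B) [17 cells changed]:
BBBBB
BBBKB
BBBKB
BBBBB
BBBBB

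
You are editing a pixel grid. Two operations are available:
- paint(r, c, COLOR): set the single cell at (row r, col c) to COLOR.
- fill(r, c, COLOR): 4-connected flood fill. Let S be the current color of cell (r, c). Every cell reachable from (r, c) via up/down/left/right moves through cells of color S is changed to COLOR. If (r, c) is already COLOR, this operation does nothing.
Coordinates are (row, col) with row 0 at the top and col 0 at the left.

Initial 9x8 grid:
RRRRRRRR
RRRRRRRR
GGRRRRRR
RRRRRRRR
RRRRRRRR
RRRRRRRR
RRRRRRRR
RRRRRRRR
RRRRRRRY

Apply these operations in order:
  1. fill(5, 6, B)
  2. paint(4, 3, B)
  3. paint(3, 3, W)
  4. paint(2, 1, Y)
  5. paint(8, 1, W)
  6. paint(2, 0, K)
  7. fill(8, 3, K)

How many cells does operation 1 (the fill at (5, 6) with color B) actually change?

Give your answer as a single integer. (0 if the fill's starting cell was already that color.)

After op 1 fill(5,6,B) [69 cells changed]:
BBBBBBBB
BBBBBBBB
GGBBBBBB
BBBBBBBB
BBBBBBBB
BBBBBBBB
BBBBBBBB
BBBBBBBB
BBBBBBBY

Answer: 69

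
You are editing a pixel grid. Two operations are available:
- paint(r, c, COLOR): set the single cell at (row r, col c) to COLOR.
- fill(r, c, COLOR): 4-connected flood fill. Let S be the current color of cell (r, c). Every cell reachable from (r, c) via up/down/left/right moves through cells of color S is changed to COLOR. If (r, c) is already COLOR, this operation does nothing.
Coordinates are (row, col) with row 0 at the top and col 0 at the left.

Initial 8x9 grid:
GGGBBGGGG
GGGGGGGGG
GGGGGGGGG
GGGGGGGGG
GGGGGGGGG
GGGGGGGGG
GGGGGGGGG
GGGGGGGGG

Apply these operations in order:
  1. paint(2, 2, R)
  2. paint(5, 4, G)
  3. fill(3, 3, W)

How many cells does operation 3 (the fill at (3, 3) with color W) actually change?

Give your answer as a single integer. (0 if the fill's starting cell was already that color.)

Answer: 69

Derivation:
After op 1 paint(2,2,R):
GGGBBGGGG
GGGGGGGGG
GGRGGGGGG
GGGGGGGGG
GGGGGGGGG
GGGGGGGGG
GGGGGGGGG
GGGGGGGGG
After op 2 paint(5,4,G):
GGGBBGGGG
GGGGGGGGG
GGRGGGGGG
GGGGGGGGG
GGGGGGGGG
GGGGGGGGG
GGGGGGGGG
GGGGGGGGG
After op 3 fill(3,3,W) [69 cells changed]:
WWWBBWWWW
WWWWWWWWW
WWRWWWWWW
WWWWWWWWW
WWWWWWWWW
WWWWWWWWW
WWWWWWWWW
WWWWWWWWW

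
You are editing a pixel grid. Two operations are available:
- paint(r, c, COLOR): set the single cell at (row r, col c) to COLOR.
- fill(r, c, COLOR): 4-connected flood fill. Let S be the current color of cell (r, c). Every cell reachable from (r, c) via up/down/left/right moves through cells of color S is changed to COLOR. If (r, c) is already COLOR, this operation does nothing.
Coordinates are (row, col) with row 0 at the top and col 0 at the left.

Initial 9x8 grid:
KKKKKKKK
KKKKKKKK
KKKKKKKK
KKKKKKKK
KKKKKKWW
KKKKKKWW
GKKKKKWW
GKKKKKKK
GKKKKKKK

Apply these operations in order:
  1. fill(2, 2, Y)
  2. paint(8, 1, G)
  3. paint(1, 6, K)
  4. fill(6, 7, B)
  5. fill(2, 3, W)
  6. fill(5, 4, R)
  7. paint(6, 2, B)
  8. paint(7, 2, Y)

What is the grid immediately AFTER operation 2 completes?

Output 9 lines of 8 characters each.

Answer: YYYYYYYY
YYYYYYYY
YYYYYYYY
YYYYYYYY
YYYYYYWW
YYYYYYWW
GYYYYYWW
GYYYYYYY
GGYYYYYY

Derivation:
After op 1 fill(2,2,Y) [63 cells changed]:
YYYYYYYY
YYYYYYYY
YYYYYYYY
YYYYYYYY
YYYYYYWW
YYYYYYWW
GYYYYYWW
GYYYYYYY
GYYYYYYY
After op 2 paint(8,1,G):
YYYYYYYY
YYYYYYYY
YYYYYYYY
YYYYYYYY
YYYYYYWW
YYYYYYWW
GYYYYYWW
GYYYYYYY
GGYYYYYY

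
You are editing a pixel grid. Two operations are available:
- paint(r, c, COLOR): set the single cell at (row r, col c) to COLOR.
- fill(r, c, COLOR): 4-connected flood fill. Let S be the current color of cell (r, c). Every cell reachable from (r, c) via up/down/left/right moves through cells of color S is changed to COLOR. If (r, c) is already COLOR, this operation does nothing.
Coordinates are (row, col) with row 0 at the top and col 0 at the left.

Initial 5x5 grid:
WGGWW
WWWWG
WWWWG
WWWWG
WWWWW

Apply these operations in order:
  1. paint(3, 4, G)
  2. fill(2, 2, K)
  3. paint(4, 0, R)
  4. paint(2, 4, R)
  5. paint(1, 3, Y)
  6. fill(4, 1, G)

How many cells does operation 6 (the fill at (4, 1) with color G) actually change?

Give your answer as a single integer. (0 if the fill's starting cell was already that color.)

Answer: 16

Derivation:
After op 1 paint(3,4,G):
WGGWW
WWWWG
WWWWG
WWWWG
WWWWW
After op 2 fill(2,2,K) [20 cells changed]:
KGGKK
KKKKG
KKKKG
KKKKG
KKKKK
After op 3 paint(4,0,R):
KGGKK
KKKKG
KKKKG
KKKKG
RKKKK
After op 4 paint(2,4,R):
KGGKK
KKKKG
KKKKR
KKKKG
RKKKK
After op 5 paint(1,3,Y):
KGGKK
KKKYG
KKKKR
KKKKG
RKKKK
After op 6 fill(4,1,G) [16 cells changed]:
GGGKK
GGGYG
GGGGR
GGGGG
RGGGG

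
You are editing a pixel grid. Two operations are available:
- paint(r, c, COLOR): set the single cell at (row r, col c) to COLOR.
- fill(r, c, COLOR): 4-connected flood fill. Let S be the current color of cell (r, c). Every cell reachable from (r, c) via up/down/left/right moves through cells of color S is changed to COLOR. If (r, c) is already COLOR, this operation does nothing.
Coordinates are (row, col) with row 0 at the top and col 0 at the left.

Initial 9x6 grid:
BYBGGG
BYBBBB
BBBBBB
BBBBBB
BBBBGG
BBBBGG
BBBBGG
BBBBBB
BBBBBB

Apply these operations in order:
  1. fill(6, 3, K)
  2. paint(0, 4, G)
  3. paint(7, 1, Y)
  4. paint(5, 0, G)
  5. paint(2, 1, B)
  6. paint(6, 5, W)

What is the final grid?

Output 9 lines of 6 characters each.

After op 1 fill(6,3,K) [43 cells changed]:
KYKGGG
KYKKKK
KKKKKK
KKKKKK
KKKKGG
KKKKGG
KKKKGG
KKKKKK
KKKKKK
After op 2 paint(0,4,G):
KYKGGG
KYKKKK
KKKKKK
KKKKKK
KKKKGG
KKKKGG
KKKKGG
KKKKKK
KKKKKK
After op 3 paint(7,1,Y):
KYKGGG
KYKKKK
KKKKKK
KKKKKK
KKKKGG
KKKKGG
KKKKGG
KYKKKK
KKKKKK
After op 4 paint(5,0,G):
KYKGGG
KYKKKK
KKKKKK
KKKKKK
KKKKGG
GKKKGG
KKKKGG
KYKKKK
KKKKKK
After op 5 paint(2,1,B):
KYKGGG
KYKKKK
KBKKKK
KKKKKK
KKKKGG
GKKKGG
KKKKGG
KYKKKK
KKKKKK
After op 6 paint(6,5,W):
KYKGGG
KYKKKK
KBKKKK
KKKKKK
KKKKGG
GKKKGG
KKKKGW
KYKKKK
KKKKKK

Answer: KYKGGG
KYKKKK
KBKKKK
KKKKKK
KKKKGG
GKKKGG
KKKKGW
KYKKKK
KKKKKK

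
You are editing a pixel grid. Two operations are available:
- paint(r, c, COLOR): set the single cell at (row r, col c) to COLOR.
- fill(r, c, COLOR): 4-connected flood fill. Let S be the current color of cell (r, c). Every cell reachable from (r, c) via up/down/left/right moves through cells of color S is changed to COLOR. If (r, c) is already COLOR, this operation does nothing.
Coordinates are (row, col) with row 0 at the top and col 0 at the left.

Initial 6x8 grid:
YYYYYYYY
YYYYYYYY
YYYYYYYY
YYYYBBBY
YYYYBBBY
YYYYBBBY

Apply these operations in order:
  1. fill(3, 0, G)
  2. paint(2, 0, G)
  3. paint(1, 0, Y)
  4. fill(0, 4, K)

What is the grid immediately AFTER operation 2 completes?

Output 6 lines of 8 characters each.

After op 1 fill(3,0,G) [39 cells changed]:
GGGGGGGG
GGGGGGGG
GGGGGGGG
GGGGBBBG
GGGGBBBG
GGGGBBBG
After op 2 paint(2,0,G):
GGGGGGGG
GGGGGGGG
GGGGGGGG
GGGGBBBG
GGGGBBBG
GGGGBBBG

Answer: GGGGGGGG
GGGGGGGG
GGGGGGGG
GGGGBBBG
GGGGBBBG
GGGGBBBG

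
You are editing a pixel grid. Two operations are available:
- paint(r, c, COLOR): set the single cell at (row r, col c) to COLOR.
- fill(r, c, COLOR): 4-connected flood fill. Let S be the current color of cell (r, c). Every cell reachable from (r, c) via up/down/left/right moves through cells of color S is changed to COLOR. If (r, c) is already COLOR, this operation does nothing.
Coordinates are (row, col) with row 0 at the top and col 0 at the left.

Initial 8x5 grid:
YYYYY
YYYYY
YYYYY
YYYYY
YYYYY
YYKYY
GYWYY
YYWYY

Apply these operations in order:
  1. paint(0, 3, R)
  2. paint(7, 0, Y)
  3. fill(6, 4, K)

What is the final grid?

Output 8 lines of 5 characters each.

After op 1 paint(0,3,R):
YYYRY
YYYYY
YYYYY
YYYYY
YYYYY
YYKYY
GYWYY
YYWYY
After op 2 paint(7,0,Y):
YYYRY
YYYYY
YYYYY
YYYYY
YYYYY
YYKYY
GYWYY
YYWYY
After op 3 fill(6,4,K) [35 cells changed]:
KKKRK
KKKKK
KKKKK
KKKKK
KKKKK
KKKKK
GKWKK
KKWKK

Answer: KKKRK
KKKKK
KKKKK
KKKKK
KKKKK
KKKKK
GKWKK
KKWKK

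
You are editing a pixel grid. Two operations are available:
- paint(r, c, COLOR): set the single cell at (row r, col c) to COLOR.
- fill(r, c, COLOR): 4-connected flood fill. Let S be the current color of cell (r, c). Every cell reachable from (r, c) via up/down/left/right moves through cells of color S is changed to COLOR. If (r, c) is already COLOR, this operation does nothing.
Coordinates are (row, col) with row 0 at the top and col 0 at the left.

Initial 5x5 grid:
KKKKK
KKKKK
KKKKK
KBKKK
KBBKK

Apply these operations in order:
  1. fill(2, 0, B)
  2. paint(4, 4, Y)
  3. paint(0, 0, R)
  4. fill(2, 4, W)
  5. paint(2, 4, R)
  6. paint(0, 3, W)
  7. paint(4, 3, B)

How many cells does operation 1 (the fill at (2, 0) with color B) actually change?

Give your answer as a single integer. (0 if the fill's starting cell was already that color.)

Answer: 22

Derivation:
After op 1 fill(2,0,B) [22 cells changed]:
BBBBB
BBBBB
BBBBB
BBBBB
BBBBB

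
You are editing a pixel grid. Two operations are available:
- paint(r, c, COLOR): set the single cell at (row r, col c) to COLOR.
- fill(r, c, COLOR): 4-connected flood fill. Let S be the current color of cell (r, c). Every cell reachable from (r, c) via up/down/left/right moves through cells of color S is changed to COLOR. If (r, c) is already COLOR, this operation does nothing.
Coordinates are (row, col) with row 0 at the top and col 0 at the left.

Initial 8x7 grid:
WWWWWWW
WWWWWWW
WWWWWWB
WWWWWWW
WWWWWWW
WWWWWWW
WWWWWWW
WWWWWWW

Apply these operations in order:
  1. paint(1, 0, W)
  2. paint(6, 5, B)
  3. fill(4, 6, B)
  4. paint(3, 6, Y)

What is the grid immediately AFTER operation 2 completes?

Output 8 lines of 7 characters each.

After op 1 paint(1,0,W):
WWWWWWW
WWWWWWW
WWWWWWB
WWWWWWW
WWWWWWW
WWWWWWW
WWWWWWW
WWWWWWW
After op 2 paint(6,5,B):
WWWWWWW
WWWWWWW
WWWWWWB
WWWWWWW
WWWWWWW
WWWWWWW
WWWWWBW
WWWWWWW

Answer: WWWWWWW
WWWWWWW
WWWWWWB
WWWWWWW
WWWWWWW
WWWWWWW
WWWWWBW
WWWWWWW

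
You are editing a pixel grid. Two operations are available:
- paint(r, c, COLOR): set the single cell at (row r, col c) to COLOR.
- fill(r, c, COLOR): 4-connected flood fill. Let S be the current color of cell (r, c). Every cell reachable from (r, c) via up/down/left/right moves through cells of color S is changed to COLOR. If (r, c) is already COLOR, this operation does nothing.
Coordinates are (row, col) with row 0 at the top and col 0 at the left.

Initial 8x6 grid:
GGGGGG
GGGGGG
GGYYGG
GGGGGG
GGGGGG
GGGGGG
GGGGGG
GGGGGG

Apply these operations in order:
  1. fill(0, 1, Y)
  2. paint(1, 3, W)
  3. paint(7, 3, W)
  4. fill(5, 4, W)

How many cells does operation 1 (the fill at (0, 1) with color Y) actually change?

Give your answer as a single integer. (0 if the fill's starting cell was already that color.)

After op 1 fill(0,1,Y) [46 cells changed]:
YYYYYY
YYYYYY
YYYYYY
YYYYYY
YYYYYY
YYYYYY
YYYYYY
YYYYYY

Answer: 46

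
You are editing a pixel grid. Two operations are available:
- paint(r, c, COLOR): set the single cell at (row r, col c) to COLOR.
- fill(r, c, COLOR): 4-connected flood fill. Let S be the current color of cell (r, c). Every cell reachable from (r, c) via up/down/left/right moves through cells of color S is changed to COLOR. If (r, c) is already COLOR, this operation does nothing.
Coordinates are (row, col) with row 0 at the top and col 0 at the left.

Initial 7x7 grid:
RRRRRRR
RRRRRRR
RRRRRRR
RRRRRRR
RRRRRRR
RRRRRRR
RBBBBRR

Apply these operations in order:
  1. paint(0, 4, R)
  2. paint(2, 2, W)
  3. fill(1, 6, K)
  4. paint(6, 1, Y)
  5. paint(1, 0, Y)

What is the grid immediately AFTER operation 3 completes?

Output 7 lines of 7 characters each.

After op 1 paint(0,4,R):
RRRRRRR
RRRRRRR
RRRRRRR
RRRRRRR
RRRRRRR
RRRRRRR
RBBBBRR
After op 2 paint(2,2,W):
RRRRRRR
RRRRRRR
RRWRRRR
RRRRRRR
RRRRRRR
RRRRRRR
RBBBBRR
After op 3 fill(1,6,K) [44 cells changed]:
KKKKKKK
KKKKKKK
KKWKKKK
KKKKKKK
KKKKKKK
KKKKKKK
KBBBBKK

Answer: KKKKKKK
KKKKKKK
KKWKKKK
KKKKKKK
KKKKKKK
KKKKKKK
KBBBBKK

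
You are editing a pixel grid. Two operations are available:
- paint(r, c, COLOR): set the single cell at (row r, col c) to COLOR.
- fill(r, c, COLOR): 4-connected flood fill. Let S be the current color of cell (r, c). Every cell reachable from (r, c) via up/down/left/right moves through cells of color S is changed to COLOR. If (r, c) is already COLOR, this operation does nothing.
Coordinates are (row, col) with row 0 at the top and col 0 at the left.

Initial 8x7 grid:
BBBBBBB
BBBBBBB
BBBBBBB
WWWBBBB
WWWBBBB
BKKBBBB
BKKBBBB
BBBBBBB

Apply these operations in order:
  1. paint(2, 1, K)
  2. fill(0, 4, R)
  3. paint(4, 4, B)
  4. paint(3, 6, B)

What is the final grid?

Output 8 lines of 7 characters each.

Answer: RRRRRRR
RRRRRRR
RKRRRRR
WWWRRRB
WWWRBRR
RKKRRRR
RKKRRRR
RRRRRRR

Derivation:
After op 1 paint(2,1,K):
BBBBBBB
BBBBBBB
BKBBBBB
WWWBBBB
WWWBBBB
BKKBBBB
BKKBBBB
BBBBBBB
After op 2 fill(0,4,R) [45 cells changed]:
RRRRRRR
RRRRRRR
RKRRRRR
WWWRRRR
WWWRRRR
RKKRRRR
RKKRRRR
RRRRRRR
After op 3 paint(4,4,B):
RRRRRRR
RRRRRRR
RKRRRRR
WWWRRRR
WWWRBRR
RKKRRRR
RKKRRRR
RRRRRRR
After op 4 paint(3,6,B):
RRRRRRR
RRRRRRR
RKRRRRR
WWWRRRB
WWWRBRR
RKKRRRR
RKKRRRR
RRRRRRR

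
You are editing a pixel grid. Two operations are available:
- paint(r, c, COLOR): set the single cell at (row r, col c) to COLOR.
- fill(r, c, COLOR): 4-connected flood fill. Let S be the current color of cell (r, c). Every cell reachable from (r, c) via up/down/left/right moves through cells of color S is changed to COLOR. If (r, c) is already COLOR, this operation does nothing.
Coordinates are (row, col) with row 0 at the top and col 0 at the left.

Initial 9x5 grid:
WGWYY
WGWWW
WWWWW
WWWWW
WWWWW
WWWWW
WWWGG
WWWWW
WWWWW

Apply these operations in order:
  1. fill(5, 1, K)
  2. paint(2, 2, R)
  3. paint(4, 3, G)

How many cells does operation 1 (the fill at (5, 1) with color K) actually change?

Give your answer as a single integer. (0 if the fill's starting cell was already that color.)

Answer: 39

Derivation:
After op 1 fill(5,1,K) [39 cells changed]:
KGKYY
KGKKK
KKKKK
KKKKK
KKKKK
KKKKK
KKKGG
KKKKK
KKKKK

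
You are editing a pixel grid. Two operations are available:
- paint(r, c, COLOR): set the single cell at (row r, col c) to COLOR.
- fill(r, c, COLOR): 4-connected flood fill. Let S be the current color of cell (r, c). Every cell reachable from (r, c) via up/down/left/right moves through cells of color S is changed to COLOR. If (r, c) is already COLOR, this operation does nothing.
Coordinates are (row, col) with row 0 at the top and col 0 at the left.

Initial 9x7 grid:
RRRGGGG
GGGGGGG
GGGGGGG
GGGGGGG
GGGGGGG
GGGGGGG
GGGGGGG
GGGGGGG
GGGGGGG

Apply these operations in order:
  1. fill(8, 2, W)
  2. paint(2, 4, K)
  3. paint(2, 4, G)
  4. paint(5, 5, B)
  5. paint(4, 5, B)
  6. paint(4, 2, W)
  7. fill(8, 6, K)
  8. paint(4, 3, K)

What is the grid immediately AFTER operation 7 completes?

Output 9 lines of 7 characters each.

Answer: RRRKKKK
KKKKKKK
KKKKGKK
KKKKKKK
KKKKKBK
KKKKKBK
KKKKKKK
KKKKKKK
KKKKKKK

Derivation:
After op 1 fill(8,2,W) [60 cells changed]:
RRRWWWW
WWWWWWW
WWWWWWW
WWWWWWW
WWWWWWW
WWWWWWW
WWWWWWW
WWWWWWW
WWWWWWW
After op 2 paint(2,4,K):
RRRWWWW
WWWWWWW
WWWWKWW
WWWWWWW
WWWWWWW
WWWWWWW
WWWWWWW
WWWWWWW
WWWWWWW
After op 3 paint(2,4,G):
RRRWWWW
WWWWWWW
WWWWGWW
WWWWWWW
WWWWWWW
WWWWWWW
WWWWWWW
WWWWWWW
WWWWWWW
After op 4 paint(5,5,B):
RRRWWWW
WWWWWWW
WWWWGWW
WWWWWWW
WWWWWWW
WWWWWBW
WWWWWWW
WWWWWWW
WWWWWWW
After op 5 paint(4,5,B):
RRRWWWW
WWWWWWW
WWWWGWW
WWWWWWW
WWWWWBW
WWWWWBW
WWWWWWW
WWWWWWW
WWWWWWW
After op 6 paint(4,2,W):
RRRWWWW
WWWWWWW
WWWWGWW
WWWWWWW
WWWWWBW
WWWWWBW
WWWWWWW
WWWWWWW
WWWWWWW
After op 7 fill(8,6,K) [57 cells changed]:
RRRKKKK
KKKKKKK
KKKKGKK
KKKKKKK
KKKKKBK
KKKKKBK
KKKKKKK
KKKKKKK
KKKKKKK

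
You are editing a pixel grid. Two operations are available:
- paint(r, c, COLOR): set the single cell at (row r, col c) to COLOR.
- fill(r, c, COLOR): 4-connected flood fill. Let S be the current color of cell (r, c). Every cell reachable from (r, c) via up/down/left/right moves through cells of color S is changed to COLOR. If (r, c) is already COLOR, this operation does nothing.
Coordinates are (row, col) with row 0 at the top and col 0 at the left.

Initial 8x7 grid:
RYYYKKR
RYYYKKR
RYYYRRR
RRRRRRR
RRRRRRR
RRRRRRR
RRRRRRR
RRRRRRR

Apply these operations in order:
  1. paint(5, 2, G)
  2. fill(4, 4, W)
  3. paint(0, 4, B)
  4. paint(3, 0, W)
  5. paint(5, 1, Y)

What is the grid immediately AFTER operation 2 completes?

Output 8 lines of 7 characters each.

Answer: WYYYKKW
WYYYKKW
WYYYWWW
WWWWWWW
WWWWWWW
WWGWWWW
WWWWWWW
WWWWWWW

Derivation:
After op 1 paint(5,2,G):
RYYYKKR
RYYYKKR
RYYYRRR
RRRRRRR
RRRRRRR
RRGRRRR
RRRRRRR
RRRRRRR
After op 2 fill(4,4,W) [42 cells changed]:
WYYYKKW
WYYYKKW
WYYYWWW
WWWWWWW
WWWWWWW
WWGWWWW
WWWWWWW
WWWWWWW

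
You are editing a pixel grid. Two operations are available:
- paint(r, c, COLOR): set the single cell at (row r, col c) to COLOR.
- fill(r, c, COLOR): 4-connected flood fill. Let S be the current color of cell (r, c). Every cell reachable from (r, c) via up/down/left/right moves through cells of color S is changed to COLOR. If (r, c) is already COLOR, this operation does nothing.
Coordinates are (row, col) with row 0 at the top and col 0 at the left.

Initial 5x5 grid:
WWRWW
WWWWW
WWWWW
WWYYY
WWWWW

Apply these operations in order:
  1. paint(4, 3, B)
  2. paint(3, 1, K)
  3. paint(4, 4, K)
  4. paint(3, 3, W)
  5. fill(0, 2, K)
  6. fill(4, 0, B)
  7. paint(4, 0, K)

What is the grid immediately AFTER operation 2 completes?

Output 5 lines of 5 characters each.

After op 1 paint(4,3,B):
WWRWW
WWWWW
WWWWW
WWYYY
WWWBW
After op 2 paint(3,1,K):
WWRWW
WWWWW
WWWWW
WKYYY
WWWBW

Answer: WWRWW
WWWWW
WWWWW
WKYYY
WWWBW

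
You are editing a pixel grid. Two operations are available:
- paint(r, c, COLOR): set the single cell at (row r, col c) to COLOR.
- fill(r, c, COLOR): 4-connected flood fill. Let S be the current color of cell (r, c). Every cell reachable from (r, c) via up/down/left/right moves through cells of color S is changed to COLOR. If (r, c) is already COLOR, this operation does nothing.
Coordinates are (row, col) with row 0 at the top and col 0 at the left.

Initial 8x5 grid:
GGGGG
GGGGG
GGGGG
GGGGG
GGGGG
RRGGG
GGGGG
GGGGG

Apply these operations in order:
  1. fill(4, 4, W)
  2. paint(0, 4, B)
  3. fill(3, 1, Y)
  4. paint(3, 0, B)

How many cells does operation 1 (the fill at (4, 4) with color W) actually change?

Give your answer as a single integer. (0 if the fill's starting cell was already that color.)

Answer: 38

Derivation:
After op 1 fill(4,4,W) [38 cells changed]:
WWWWW
WWWWW
WWWWW
WWWWW
WWWWW
RRWWW
WWWWW
WWWWW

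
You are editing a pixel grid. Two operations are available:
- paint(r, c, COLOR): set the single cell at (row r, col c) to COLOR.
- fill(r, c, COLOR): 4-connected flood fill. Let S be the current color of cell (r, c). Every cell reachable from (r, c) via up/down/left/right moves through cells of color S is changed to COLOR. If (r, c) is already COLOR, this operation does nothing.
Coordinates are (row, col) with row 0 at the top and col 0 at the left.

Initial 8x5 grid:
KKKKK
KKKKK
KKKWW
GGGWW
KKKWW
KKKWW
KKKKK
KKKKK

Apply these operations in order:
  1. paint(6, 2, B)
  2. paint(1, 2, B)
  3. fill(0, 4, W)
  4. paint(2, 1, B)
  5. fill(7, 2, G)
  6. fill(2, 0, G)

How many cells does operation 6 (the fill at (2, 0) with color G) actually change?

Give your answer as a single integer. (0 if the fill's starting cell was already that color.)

Answer: 19

Derivation:
After op 1 paint(6,2,B):
KKKKK
KKKKK
KKKWW
GGGWW
KKKWW
KKKWW
KKBKK
KKKKK
After op 2 paint(1,2,B):
KKKKK
KKBKK
KKKWW
GGGWW
KKKWW
KKKWW
KKBKK
KKKKK
After op 3 fill(0,4,W) [12 cells changed]:
WWWWW
WWBWW
WWWWW
GGGWW
KKKWW
KKKWW
KKBKK
KKKKK
After op 4 paint(2,1,B):
WWWWW
WWBWW
WBWWW
GGGWW
KKKWW
KKKWW
KKBKK
KKKKK
After op 5 fill(7,2,G) [15 cells changed]:
WWWWW
WWBWW
WBWWW
GGGWW
GGGWW
GGGWW
GGBGG
GGGGG
After op 6 fill(2,0,G) [19 cells changed]:
GGGGG
GGBGG
GBGGG
GGGGG
GGGGG
GGGGG
GGBGG
GGGGG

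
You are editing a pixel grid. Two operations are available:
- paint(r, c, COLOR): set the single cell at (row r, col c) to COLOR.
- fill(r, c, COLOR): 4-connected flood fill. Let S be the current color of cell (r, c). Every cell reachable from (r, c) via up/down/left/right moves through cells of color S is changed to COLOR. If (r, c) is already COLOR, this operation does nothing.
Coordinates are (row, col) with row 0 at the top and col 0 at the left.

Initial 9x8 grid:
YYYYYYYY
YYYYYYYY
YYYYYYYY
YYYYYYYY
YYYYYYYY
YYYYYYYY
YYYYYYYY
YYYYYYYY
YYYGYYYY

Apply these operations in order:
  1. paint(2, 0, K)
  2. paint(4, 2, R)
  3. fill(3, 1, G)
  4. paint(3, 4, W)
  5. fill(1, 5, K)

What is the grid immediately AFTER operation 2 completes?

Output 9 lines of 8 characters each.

Answer: YYYYYYYY
YYYYYYYY
KYYYYYYY
YYYYYYYY
YYRYYYYY
YYYYYYYY
YYYYYYYY
YYYYYYYY
YYYGYYYY

Derivation:
After op 1 paint(2,0,K):
YYYYYYYY
YYYYYYYY
KYYYYYYY
YYYYYYYY
YYYYYYYY
YYYYYYYY
YYYYYYYY
YYYYYYYY
YYYGYYYY
After op 2 paint(4,2,R):
YYYYYYYY
YYYYYYYY
KYYYYYYY
YYYYYYYY
YYRYYYYY
YYYYYYYY
YYYYYYYY
YYYYYYYY
YYYGYYYY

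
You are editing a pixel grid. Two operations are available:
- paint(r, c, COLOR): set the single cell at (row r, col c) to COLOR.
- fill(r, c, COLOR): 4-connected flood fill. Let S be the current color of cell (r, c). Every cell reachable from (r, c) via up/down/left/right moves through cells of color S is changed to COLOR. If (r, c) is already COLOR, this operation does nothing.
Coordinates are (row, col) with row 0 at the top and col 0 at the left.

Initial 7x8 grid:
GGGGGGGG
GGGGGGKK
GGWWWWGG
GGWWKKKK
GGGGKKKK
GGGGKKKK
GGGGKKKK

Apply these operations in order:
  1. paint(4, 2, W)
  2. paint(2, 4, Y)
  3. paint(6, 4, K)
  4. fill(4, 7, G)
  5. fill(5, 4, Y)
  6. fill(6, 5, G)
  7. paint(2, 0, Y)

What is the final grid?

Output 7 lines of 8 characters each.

After op 1 paint(4,2,W):
GGGGGGGG
GGGGGGKK
GGWWWWGG
GGWWKKKK
GGWGKKKK
GGGGKKKK
GGGGKKKK
After op 2 paint(2,4,Y):
GGGGGGGG
GGGGGGKK
GGWWYWGG
GGWWKKKK
GGWGKKKK
GGGGKKKK
GGGGKKKK
After op 3 paint(6,4,K):
GGGGGGGG
GGGGGGKK
GGWWYWGG
GGWWKKKK
GGWGKKKK
GGGGKKKK
GGGGKKKK
After op 4 fill(4,7,G) [16 cells changed]:
GGGGGGGG
GGGGGGKK
GGWWYWGG
GGWWGGGG
GGWGGGGG
GGGGGGGG
GGGGGGGG
After op 5 fill(5,4,Y) [47 cells changed]:
YYYYYYYY
YYYYYYKK
YYWWYWYY
YYWWYYYY
YYWYYYYY
YYYYYYYY
YYYYYYYY
After op 6 fill(6,5,G) [48 cells changed]:
GGGGGGGG
GGGGGGKK
GGWWGWGG
GGWWGGGG
GGWGGGGG
GGGGGGGG
GGGGGGGG
After op 7 paint(2,0,Y):
GGGGGGGG
GGGGGGKK
YGWWGWGG
GGWWGGGG
GGWGGGGG
GGGGGGGG
GGGGGGGG

Answer: GGGGGGGG
GGGGGGKK
YGWWGWGG
GGWWGGGG
GGWGGGGG
GGGGGGGG
GGGGGGGG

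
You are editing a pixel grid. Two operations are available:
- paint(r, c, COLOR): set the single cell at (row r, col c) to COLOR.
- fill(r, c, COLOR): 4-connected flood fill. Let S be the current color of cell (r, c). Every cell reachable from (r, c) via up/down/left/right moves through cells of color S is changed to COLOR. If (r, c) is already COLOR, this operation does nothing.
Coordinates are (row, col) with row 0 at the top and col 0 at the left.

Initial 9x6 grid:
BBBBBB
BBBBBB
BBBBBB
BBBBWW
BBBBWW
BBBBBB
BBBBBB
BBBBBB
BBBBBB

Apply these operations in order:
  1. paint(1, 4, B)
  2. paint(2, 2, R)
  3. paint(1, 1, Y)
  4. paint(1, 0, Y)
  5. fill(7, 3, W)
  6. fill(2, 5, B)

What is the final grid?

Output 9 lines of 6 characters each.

After op 1 paint(1,4,B):
BBBBBB
BBBBBB
BBBBBB
BBBBWW
BBBBWW
BBBBBB
BBBBBB
BBBBBB
BBBBBB
After op 2 paint(2,2,R):
BBBBBB
BBBBBB
BBRBBB
BBBBWW
BBBBWW
BBBBBB
BBBBBB
BBBBBB
BBBBBB
After op 3 paint(1,1,Y):
BBBBBB
BYBBBB
BBRBBB
BBBBWW
BBBBWW
BBBBBB
BBBBBB
BBBBBB
BBBBBB
After op 4 paint(1,0,Y):
BBBBBB
YYBBBB
BBRBBB
BBBBWW
BBBBWW
BBBBBB
BBBBBB
BBBBBB
BBBBBB
After op 5 fill(7,3,W) [47 cells changed]:
WWWWWW
YYWWWW
WWRWWW
WWWWWW
WWWWWW
WWWWWW
WWWWWW
WWWWWW
WWWWWW
After op 6 fill(2,5,B) [51 cells changed]:
BBBBBB
YYBBBB
BBRBBB
BBBBBB
BBBBBB
BBBBBB
BBBBBB
BBBBBB
BBBBBB

Answer: BBBBBB
YYBBBB
BBRBBB
BBBBBB
BBBBBB
BBBBBB
BBBBBB
BBBBBB
BBBBBB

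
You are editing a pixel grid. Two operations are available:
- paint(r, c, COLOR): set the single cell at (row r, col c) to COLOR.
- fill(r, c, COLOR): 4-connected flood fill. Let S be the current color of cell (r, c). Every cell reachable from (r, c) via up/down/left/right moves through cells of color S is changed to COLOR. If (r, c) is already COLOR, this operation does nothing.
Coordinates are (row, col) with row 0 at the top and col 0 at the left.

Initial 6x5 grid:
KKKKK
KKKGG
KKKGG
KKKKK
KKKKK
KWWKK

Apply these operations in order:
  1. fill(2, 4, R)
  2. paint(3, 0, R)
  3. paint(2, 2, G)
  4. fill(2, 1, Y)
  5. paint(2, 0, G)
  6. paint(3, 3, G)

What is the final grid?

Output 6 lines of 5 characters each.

Answer: YYYYY
YYYRR
GYGRR
RYYGY
YYYYY
YWWYY

Derivation:
After op 1 fill(2,4,R) [4 cells changed]:
KKKKK
KKKRR
KKKRR
KKKKK
KKKKK
KWWKK
After op 2 paint(3,0,R):
KKKKK
KKKRR
KKKRR
RKKKK
KKKKK
KWWKK
After op 3 paint(2,2,G):
KKKKK
KKKRR
KKGRR
RKKKK
KKKKK
KWWKK
After op 4 fill(2,1,Y) [22 cells changed]:
YYYYY
YYYRR
YYGRR
RYYYY
YYYYY
YWWYY
After op 5 paint(2,0,G):
YYYYY
YYYRR
GYGRR
RYYYY
YYYYY
YWWYY
After op 6 paint(3,3,G):
YYYYY
YYYRR
GYGRR
RYYGY
YYYYY
YWWYY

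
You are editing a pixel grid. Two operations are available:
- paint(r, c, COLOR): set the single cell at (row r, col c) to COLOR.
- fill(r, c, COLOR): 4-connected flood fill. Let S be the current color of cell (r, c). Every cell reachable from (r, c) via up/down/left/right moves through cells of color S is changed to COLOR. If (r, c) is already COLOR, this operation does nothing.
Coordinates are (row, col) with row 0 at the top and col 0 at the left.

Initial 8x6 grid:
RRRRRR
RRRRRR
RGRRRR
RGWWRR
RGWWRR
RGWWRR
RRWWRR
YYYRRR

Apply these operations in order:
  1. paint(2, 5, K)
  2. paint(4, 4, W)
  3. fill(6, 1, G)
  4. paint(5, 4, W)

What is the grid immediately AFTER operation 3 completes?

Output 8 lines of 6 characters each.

After op 1 paint(2,5,K):
RRRRRR
RRRRRR
RGRRRK
RGWWRR
RGWWRR
RGWWRR
RRWWRR
YYYRRR
After op 2 paint(4,4,W):
RRRRRR
RRRRRR
RGRRRK
RGWWRR
RGWWWR
RGWWRR
RRWWRR
YYYRRR
After op 3 fill(6,1,G) [31 cells changed]:
GGGGGG
GGGGGG
GGGGGK
GGWWGG
GGWWWG
GGWWGG
GGWWGG
YYYGGG

Answer: GGGGGG
GGGGGG
GGGGGK
GGWWGG
GGWWWG
GGWWGG
GGWWGG
YYYGGG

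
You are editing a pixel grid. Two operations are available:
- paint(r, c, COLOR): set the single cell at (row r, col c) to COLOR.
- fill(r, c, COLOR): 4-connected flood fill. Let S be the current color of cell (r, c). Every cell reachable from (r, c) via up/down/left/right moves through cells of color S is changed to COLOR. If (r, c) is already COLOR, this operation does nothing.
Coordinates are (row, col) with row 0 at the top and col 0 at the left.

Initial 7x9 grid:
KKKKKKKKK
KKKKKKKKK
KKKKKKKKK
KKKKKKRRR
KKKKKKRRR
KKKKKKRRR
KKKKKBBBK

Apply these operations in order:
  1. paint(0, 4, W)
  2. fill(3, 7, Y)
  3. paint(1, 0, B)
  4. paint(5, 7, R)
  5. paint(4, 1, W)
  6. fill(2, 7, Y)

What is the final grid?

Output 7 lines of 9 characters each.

After op 1 paint(0,4,W):
KKKKWKKKK
KKKKKKKKK
KKKKKKKKK
KKKKKKRRR
KKKKKKRRR
KKKKKKRRR
KKKKKBBBK
After op 2 fill(3,7,Y) [9 cells changed]:
KKKKWKKKK
KKKKKKKKK
KKKKKKKKK
KKKKKKYYY
KKKKKKYYY
KKKKKKYYY
KKKKKBBBK
After op 3 paint(1,0,B):
KKKKWKKKK
BKKKKKKKK
KKKKKKKKK
KKKKKKYYY
KKKKKKYYY
KKKKKKYYY
KKKKKBBBK
After op 4 paint(5,7,R):
KKKKWKKKK
BKKKKKKKK
KKKKKKKKK
KKKKKKYYY
KKKKKKYYY
KKKKKKYRY
KKKKKBBBK
After op 5 paint(4,1,W):
KKKKWKKKK
BKKKKKKKK
KKKKKKKKK
KKKKKKYYY
KWKKKKYYY
KKKKKKYRY
KKKKKBBBK
After op 6 fill(2,7,Y) [47 cells changed]:
YYYYWYYYY
BYYYYYYYY
YYYYYYYYY
YYYYYYYYY
YWYYYYYYY
YYYYYYYRY
YYYYYBBBK

Answer: YYYYWYYYY
BYYYYYYYY
YYYYYYYYY
YYYYYYYYY
YWYYYYYYY
YYYYYYYRY
YYYYYBBBK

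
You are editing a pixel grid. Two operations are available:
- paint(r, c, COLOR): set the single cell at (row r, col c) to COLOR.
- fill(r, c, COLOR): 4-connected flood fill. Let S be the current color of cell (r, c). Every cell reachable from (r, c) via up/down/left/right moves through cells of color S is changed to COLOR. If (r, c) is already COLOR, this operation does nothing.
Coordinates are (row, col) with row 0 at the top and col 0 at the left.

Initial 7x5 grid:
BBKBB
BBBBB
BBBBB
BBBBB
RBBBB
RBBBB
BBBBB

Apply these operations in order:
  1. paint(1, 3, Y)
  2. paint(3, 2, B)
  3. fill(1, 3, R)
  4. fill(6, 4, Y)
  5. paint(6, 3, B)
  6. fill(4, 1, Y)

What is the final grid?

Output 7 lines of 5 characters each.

After op 1 paint(1,3,Y):
BBKBB
BBBYB
BBBBB
BBBBB
RBBBB
RBBBB
BBBBB
After op 2 paint(3,2,B):
BBKBB
BBBYB
BBBBB
BBBBB
RBBBB
RBBBB
BBBBB
After op 3 fill(1,3,R) [1 cells changed]:
BBKBB
BBBRB
BBBBB
BBBBB
RBBBB
RBBBB
BBBBB
After op 4 fill(6,4,Y) [31 cells changed]:
YYKYY
YYYRY
YYYYY
YYYYY
RYYYY
RYYYY
YYYYY
After op 5 paint(6,3,B):
YYKYY
YYYRY
YYYYY
YYYYY
RYYYY
RYYYY
YYYBY
After op 6 fill(4,1,Y) [0 cells changed]:
YYKYY
YYYRY
YYYYY
YYYYY
RYYYY
RYYYY
YYYBY

Answer: YYKYY
YYYRY
YYYYY
YYYYY
RYYYY
RYYYY
YYYBY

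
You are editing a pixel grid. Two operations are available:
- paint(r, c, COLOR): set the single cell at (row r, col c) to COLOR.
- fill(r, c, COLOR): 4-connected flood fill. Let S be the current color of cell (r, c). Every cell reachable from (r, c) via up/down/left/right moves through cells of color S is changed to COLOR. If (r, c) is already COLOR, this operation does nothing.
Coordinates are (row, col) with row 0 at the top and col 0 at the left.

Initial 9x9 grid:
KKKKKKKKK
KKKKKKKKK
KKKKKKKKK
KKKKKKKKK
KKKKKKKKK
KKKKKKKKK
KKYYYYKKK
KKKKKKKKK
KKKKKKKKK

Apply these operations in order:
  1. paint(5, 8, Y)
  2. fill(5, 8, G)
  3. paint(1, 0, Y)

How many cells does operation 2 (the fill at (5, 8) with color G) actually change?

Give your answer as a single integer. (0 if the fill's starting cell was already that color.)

After op 1 paint(5,8,Y):
KKKKKKKKK
KKKKKKKKK
KKKKKKKKK
KKKKKKKKK
KKKKKKKKK
KKKKKKKKY
KKYYYYKKK
KKKKKKKKK
KKKKKKKKK
After op 2 fill(5,8,G) [1 cells changed]:
KKKKKKKKK
KKKKKKKKK
KKKKKKKKK
KKKKKKKKK
KKKKKKKKK
KKKKKKKKG
KKYYYYKKK
KKKKKKKKK
KKKKKKKKK

Answer: 1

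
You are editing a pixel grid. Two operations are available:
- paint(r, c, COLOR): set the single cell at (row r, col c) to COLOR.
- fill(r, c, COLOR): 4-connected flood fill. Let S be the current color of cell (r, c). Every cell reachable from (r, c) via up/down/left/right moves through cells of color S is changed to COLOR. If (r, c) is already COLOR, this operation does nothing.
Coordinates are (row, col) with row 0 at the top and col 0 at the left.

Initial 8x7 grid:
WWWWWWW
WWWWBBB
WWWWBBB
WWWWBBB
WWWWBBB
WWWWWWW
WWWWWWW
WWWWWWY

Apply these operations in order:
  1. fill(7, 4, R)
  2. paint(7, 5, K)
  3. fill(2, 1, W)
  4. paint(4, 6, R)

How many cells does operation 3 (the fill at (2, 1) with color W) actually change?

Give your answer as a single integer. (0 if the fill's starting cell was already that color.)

After op 1 fill(7,4,R) [43 cells changed]:
RRRRRRR
RRRRBBB
RRRRBBB
RRRRBBB
RRRRBBB
RRRRRRR
RRRRRRR
RRRRRRY
After op 2 paint(7,5,K):
RRRRRRR
RRRRBBB
RRRRBBB
RRRRBBB
RRRRBBB
RRRRRRR
RRRRRRR
RRRRRKY
After op 3 fill(2,1,W) [42 cells changed]:
WWWWWWW
WWWWBBB
WWWWBBB
WWWWBBB
WWWWBBB
WWWWWWW
WWWWWWW
WWWWWKY

Answer: 42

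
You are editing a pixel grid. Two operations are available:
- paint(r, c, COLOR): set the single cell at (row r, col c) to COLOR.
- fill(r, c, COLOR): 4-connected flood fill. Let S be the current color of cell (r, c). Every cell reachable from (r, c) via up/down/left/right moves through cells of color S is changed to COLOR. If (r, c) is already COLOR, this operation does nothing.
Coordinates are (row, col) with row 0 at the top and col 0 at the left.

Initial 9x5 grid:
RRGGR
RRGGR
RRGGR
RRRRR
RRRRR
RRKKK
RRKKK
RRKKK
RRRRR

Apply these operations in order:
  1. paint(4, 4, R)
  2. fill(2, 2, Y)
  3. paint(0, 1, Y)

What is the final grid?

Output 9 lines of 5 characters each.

After op 1 paint(4,4,R):
RRGGR
RRGGR
RRGGR
RRRRR
RRRRR
RRKKK
RRKKK
RRKKK
RRRRR
After op 2 fill(2,2,Y) [6 cells changed]:
RRYYR
RRYYR
RRYYR
RRRRR
RRRRR
RRKKK
RRKKK
RRKKK
RRRRR
After op 3 paint(0,1,Y):
RYYYR
RRYYR
RRYYR
RRRRR
RRRRR
RRKKK
RRKKK
RRKKK
RRRRR

Answer: RYYYR
RRYYR
RRYYR
RRRRR
RRRRR
RRKKK
RRKKK
RRKKK
RRRRR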